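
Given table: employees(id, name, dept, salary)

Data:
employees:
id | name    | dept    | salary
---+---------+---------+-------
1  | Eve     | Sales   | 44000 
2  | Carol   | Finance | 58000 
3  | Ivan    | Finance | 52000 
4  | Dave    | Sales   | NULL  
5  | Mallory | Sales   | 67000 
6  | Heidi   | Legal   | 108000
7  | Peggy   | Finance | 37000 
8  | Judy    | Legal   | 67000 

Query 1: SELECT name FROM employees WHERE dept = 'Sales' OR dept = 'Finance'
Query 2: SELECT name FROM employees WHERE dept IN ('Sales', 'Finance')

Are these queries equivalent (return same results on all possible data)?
Yes, equivalent

Both queries return: [('Carol',), ('Dave',), ('Eve',), ('Ivan',), ('Mallory',), ('Peggy',)]

Reason: OR vs IN are equivalent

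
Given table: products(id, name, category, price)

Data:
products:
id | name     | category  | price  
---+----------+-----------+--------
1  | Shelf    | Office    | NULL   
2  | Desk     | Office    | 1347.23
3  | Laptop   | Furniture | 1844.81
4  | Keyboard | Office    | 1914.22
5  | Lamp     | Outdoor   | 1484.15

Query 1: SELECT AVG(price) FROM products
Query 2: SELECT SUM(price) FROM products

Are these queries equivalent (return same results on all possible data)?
No, not equivalent

Query 1 returns: [(1647.6025,)]
Query 2 returns: [(6590.41,)]

Reason: AVG vs SUM give different aggregate values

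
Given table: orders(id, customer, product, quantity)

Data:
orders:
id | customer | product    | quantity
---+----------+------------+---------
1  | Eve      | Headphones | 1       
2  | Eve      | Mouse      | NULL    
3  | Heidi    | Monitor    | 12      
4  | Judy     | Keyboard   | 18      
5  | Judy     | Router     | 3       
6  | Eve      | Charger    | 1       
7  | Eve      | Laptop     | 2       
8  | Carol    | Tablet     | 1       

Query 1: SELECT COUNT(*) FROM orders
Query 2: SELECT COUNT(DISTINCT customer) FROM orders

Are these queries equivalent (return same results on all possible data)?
No, not equivalent

Query 1 returns: [(8,)]
Query 2 returns: [(4,)]

Reason: COUNT(*) counts rows, COUNT(DISTINCT customer) counts unique customers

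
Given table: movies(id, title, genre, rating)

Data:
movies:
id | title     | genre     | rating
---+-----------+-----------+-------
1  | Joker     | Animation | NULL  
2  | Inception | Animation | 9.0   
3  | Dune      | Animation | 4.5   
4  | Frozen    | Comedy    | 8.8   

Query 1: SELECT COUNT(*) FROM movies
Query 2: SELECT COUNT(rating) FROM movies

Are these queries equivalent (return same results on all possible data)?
No, not equivalent

Query 1 returns: [(4,)]
Query 2 returns: [(3,)]

Reason: COUNT(*) includes NULLs, COUNT(column) excludes them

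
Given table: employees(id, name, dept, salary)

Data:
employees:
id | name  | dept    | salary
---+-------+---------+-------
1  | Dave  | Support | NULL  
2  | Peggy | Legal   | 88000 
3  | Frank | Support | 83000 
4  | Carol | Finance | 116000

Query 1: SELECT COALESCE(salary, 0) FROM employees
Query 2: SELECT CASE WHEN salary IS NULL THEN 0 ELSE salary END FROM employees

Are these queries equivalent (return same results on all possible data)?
Yes, equivalent

Both queries return: [(0,), (83000,), (88000,), (116000,)]

Reason: COALESCE vs CASE for NULL handling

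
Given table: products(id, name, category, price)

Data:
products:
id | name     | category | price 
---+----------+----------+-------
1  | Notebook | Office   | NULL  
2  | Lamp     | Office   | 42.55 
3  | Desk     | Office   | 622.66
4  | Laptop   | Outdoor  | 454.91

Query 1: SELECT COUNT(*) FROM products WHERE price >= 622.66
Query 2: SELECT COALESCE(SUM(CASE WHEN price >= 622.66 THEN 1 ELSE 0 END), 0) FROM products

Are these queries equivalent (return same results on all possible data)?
Yes, equivalent

Both queries return: [(1,)]

Reason: COUNT with WHERE vs conditional SUM (COALESCE handles empty-table NULL)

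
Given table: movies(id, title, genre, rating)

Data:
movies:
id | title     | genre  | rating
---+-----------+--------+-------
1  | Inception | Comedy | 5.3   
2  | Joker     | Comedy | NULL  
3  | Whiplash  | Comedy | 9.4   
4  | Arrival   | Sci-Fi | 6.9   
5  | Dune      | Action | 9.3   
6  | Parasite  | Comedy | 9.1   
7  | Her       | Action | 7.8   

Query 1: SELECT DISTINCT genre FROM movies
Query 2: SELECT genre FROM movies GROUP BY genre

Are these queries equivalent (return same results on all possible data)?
Yes, equivalent

Both queries return: [('Action',), ('Comedy',), ('Sci-Fi',)]

Reason: Both get unique genres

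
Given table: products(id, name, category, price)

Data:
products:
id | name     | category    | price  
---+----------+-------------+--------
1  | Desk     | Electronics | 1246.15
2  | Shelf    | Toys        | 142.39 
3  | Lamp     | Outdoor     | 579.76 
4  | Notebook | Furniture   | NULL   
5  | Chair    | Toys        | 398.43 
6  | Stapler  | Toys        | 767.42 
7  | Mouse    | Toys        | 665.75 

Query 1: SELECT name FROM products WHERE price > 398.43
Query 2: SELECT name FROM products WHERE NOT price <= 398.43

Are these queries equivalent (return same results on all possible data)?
Yes, equivalent

Both queries return: [('Desk',), ('Lamp',), ('Mouse',), ('Stapler',)]

Reason: Both filter price > 398.43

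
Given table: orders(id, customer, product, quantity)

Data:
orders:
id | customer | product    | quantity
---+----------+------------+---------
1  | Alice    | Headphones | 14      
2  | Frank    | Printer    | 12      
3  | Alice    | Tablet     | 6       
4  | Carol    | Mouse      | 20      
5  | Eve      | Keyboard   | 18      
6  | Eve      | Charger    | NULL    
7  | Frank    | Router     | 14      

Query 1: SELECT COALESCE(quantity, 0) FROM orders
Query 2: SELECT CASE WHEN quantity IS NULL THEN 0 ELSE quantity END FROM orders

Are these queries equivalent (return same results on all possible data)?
Yes, equivalent

Both queries return: [(0,), (6,), (12,), (14,), (14,), (18,), (20,)]

Reason: COALESCE vs CASE for NULL handling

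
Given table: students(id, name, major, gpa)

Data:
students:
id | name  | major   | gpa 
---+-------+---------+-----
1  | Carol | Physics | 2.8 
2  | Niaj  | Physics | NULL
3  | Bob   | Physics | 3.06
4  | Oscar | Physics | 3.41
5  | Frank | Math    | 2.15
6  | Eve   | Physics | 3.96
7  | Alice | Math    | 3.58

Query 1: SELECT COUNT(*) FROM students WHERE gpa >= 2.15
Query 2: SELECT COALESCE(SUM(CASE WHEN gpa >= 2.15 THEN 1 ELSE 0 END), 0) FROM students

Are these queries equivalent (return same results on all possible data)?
Yes, equivalent

Both queries return: [(6,)]

Reason: COUNT with WHERE vs conditional SUM (COALESCE handles empty-table NULL)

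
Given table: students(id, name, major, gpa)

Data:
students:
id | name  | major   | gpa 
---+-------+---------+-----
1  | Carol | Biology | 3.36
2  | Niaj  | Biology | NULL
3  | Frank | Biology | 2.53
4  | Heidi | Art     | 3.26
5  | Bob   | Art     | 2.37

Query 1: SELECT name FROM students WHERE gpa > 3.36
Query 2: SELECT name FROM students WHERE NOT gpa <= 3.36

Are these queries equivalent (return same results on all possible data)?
Yes, equivalent

Both queries return: []

Reason: Both filter gpa > 3.36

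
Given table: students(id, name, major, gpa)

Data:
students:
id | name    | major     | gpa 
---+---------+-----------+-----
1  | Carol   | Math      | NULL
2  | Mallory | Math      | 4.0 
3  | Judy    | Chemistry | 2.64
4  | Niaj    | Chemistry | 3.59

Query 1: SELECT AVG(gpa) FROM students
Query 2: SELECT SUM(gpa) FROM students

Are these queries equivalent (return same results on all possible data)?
No, not equivalent

Query 1 returns: [(3.41,)]
Query 2 returns: [(10.23,)]

Reason: AVG vs SUM give different aggregate values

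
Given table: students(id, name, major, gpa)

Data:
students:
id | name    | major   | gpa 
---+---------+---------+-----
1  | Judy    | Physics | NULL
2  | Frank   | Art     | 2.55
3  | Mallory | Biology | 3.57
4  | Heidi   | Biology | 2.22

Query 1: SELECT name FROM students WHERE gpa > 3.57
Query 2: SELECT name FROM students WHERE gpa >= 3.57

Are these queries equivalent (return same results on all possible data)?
No, not equivalent

Query 1 returns: []
Query 2 returns: [('Mallory',)]

Reason: > vs >= gives different results when gpa = 3.57 exists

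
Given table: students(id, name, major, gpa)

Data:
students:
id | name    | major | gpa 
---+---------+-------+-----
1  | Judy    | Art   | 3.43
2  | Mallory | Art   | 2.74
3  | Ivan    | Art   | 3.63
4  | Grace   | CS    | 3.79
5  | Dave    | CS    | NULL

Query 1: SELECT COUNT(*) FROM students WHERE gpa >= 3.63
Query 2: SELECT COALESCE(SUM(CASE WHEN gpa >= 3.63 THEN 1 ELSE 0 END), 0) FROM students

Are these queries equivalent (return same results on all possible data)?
Yes, equivalent

Both queries return: [(2,)]

Reason: COUNT with WHERE vs conditional SUM (COALESCE handles empty-table NULL)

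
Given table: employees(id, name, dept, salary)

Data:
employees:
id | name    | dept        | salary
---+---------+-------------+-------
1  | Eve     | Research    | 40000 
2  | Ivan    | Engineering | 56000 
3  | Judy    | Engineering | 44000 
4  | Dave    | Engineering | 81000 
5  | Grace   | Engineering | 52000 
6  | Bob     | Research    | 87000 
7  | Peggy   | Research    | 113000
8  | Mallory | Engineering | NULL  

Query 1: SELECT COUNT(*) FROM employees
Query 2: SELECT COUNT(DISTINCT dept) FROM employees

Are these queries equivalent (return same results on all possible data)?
No, not equivalent

Query 1 returns: [(8,)]
Query 2 returns: [(2,)]

Reason: COUNT(*) counts rows, COUNT(DISTINCT dept) counts unique depts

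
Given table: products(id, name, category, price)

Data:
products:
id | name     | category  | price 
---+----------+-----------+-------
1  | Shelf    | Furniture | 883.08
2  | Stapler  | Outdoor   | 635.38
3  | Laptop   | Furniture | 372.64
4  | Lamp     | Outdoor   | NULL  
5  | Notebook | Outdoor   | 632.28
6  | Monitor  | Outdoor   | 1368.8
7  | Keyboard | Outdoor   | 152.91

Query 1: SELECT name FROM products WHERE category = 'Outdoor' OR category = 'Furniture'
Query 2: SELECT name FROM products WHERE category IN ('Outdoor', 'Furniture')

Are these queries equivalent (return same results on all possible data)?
Yes, equivalent

Both queries return: [('Keyboard',), ('Lamp',), ('Laptop',), ('Monitor',), ('Notebook',), ('Shelf',), ('Stapler',)]

Reason: OR vs IN are equivalent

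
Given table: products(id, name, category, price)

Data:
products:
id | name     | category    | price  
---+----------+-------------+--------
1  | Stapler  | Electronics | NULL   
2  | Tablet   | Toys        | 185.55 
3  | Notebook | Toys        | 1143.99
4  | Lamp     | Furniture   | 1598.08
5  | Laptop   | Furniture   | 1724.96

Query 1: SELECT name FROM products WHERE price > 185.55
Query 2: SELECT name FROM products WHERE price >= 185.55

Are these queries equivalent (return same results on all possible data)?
No, not equivalent

Query 1 returns: [('Notebook',), ('Lamp',), ('Laptop',)]
Query 2 returns: [('Tablet',), ('Notebook',), ('Lamp',), ('Laptop',)]

Reason: > vs >= gives different results when price = 185.55 exists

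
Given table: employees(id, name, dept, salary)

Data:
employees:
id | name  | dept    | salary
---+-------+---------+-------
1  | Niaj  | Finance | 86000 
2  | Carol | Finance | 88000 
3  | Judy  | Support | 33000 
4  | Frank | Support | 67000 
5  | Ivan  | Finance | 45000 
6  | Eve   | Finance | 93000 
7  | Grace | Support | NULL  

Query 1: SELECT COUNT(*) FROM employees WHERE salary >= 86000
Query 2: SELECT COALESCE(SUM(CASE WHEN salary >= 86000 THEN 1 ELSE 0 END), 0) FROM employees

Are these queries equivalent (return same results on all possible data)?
Yes, equivalent

Both queries return: [(3,)]

Reason: COUNT with WHERE vs conditional SUM (COALESCE handles empty-table NULL)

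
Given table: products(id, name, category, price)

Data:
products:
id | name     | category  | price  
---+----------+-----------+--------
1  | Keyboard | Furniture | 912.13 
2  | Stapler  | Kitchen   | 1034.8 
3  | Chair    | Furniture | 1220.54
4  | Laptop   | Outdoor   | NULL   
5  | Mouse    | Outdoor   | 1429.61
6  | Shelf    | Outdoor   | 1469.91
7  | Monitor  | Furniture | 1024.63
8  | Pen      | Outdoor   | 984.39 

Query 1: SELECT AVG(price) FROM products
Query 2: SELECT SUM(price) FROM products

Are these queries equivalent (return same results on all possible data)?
No, not equivalent

Query 1 returns: [(1153.7157142857143,)]
Query 2 returns: [(8076.01,)]

Reason: AVG vs SUM give different aggregate values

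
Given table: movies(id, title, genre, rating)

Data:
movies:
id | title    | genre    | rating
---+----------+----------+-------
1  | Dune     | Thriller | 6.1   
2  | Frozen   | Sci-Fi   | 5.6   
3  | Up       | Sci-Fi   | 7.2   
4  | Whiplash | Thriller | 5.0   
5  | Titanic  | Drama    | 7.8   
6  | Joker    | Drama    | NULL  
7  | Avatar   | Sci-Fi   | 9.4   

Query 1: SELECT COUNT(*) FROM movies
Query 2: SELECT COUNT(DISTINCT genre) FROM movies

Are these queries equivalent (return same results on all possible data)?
No, not equivalent

Query 1 returns: [(7,)]
Query 2 returns: [(3,)]

Reason: COUNT(*) counts rows, COUNT(DISTINCT genre) counts unique genres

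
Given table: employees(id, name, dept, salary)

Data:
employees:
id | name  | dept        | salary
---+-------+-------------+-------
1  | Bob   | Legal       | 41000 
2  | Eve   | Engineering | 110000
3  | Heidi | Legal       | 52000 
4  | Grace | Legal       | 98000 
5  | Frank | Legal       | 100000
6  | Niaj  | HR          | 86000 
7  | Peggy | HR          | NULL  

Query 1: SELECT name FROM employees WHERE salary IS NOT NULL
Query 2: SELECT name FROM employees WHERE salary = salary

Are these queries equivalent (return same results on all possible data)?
Yes, equivalent

Both queries return: [('Bob',), ('Eve',), ('Frank',), ('Grace',), ('Heidi',), ('Niaj',)]

Reason: IS NOT NULL vs self-equality (both exclude NULLs)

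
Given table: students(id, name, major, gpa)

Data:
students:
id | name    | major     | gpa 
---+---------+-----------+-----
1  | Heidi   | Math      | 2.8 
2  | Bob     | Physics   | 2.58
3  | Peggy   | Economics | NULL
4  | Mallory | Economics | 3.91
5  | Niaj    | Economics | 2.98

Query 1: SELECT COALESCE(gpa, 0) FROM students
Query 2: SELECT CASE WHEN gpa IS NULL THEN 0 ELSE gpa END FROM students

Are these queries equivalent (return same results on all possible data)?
Yes, equivalent

Both queries return: [(0,), (2.58,), (2.8,), (2.98,), (3.91,)]

Reason: COALESCE vs CASE for NULL handling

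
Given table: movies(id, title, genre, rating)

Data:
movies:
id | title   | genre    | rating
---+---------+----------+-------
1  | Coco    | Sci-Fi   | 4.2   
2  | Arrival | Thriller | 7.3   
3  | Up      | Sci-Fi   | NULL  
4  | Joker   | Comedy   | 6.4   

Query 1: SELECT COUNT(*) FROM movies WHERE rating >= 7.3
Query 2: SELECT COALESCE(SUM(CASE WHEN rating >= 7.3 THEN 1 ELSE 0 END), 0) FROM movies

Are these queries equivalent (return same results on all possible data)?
Yes, equivalent

Both queries return: [(1,)]

Reason: COUNT with WHERE vs conditional SUM (COALESCE handles empty-table NULL)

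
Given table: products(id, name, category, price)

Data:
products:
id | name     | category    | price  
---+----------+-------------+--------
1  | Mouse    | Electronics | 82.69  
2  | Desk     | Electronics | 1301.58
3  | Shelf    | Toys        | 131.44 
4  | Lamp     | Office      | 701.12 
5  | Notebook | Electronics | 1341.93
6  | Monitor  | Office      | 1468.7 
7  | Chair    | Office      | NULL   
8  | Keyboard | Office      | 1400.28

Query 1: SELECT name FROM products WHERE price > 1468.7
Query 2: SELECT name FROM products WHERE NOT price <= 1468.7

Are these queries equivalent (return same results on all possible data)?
Yes, equivalent

Both queries return: []

Reason: Both filter price > 1468.7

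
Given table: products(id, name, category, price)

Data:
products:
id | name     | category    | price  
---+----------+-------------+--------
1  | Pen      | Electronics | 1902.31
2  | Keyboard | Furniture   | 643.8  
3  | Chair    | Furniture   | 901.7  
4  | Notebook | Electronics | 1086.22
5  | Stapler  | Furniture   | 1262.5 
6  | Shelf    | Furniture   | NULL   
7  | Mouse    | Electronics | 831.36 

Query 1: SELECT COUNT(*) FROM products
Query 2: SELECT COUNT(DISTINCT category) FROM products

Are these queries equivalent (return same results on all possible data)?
No, not equivalent

Query 1 returns: [(7,)]
Query 2 returns: [(2,)]

Reason: COUNT(*) counts rows, COUNT(DISTINCT category) counts unique categorys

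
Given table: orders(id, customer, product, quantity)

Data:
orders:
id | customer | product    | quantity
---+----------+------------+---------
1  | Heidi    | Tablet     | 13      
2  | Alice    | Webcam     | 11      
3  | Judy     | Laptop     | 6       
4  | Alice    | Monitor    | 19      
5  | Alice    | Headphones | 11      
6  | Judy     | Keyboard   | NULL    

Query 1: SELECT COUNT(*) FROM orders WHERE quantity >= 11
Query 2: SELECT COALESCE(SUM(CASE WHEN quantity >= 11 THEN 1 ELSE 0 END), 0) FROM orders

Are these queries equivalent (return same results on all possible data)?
Yes, equivalent

Both queries return: [(4,)]

Reason: COUNT with WHERE vs conditional SUM (COALESCE handles empty-table NULL)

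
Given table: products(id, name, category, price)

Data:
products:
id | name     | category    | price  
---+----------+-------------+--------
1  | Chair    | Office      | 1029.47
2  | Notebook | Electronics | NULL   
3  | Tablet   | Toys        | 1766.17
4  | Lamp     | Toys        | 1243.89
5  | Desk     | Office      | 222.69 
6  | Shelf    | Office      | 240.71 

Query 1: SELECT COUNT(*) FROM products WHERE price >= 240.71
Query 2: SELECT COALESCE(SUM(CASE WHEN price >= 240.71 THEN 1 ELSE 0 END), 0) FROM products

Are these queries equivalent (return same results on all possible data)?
Yes, equivalent

Both queries return: [(4,)]

Reason: COUNT with WHERE vs conditional SUM (COALESCE handles empty-table NULL)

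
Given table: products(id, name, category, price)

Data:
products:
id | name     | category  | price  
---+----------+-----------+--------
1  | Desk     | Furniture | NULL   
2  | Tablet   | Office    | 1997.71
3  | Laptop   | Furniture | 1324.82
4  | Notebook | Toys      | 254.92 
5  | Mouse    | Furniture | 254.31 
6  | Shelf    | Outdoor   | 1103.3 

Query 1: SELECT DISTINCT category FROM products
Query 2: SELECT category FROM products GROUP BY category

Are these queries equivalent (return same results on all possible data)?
Yes, equivalent

Both queries return: [('Furniture',), ('Office',), ('Outdoor',), ('Toys',)]

Reason: Both get unique categorys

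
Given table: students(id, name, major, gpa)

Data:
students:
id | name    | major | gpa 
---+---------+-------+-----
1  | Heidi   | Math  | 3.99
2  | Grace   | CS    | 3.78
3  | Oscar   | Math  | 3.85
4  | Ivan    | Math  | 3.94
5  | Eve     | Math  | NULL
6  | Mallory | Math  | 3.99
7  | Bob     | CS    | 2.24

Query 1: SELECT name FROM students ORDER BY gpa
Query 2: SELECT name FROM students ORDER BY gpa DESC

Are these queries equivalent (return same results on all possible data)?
No, not equivalent

Query 1 returns: [('Eve',), ('Bob',), ('Grace',), ('Oscar',), ('Ivan',), ('Heidi',), ('Mallory',)]
Query 2 returns: [('Heidi',), ('Mallory',), ('Ivan',), ('Oscar',), ('Grace',), ('Bob',), ('Eve',)]

Reason: ASC vs DESC gives opposite ordering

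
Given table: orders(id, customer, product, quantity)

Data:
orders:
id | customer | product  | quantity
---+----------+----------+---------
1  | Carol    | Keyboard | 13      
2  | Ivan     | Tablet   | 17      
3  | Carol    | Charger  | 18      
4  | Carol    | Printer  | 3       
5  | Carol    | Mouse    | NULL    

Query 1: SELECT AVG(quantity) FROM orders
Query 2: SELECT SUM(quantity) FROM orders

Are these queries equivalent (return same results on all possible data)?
No, not equivalent

Query 1 returns: [(12.75,)]
Query 2 returns: [(51,)]

Reason: AVG vs SUM give different aggregate values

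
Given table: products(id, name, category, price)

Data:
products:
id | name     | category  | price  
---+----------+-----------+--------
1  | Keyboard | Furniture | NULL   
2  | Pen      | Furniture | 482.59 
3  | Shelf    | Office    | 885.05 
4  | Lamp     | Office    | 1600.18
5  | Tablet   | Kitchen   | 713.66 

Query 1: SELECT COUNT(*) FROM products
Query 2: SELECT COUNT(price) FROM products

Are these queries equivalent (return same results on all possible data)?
No, not equivalent

Query 1 returns: [(5,)]
Query 2 returns: [(4,)]

Reason: COUNT(*) includes NULLs, COUNT(column) excludes them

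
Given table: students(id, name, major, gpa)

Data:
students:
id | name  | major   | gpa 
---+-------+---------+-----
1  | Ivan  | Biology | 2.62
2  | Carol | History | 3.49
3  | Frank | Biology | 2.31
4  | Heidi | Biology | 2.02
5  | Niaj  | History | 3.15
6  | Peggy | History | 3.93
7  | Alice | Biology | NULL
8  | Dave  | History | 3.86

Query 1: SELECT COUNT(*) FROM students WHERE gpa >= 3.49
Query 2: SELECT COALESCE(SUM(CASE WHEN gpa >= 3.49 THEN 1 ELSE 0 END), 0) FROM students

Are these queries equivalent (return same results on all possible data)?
Yes, equivalent

Both queries return: [(3,)]

Reason: COUNT with WHERE vs conditional SUM (COALESCE handles empty-table NULL)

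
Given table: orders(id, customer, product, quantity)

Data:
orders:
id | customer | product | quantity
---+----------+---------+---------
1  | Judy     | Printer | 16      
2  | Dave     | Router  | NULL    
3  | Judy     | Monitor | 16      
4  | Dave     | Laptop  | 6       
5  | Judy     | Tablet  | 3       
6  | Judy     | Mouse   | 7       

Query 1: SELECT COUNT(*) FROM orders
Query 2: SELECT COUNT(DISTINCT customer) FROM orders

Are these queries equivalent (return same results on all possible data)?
No, not equivalent

Query 1 returns: [(6,)]
Query 2 returns: [(2,)]

Reason: COUNT(*) counts rows, COUNT(DISTINCT customer) counts unique customers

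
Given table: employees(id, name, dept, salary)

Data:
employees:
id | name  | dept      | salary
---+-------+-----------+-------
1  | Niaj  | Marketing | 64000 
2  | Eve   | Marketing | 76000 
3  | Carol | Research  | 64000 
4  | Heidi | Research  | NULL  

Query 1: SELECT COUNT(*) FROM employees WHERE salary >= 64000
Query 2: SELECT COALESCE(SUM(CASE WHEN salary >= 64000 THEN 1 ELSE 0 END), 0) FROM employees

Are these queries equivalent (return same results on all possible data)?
Yes, equivalent

Both queries return: [(3,)]

Reason: COUNT with WHERE vs conditional SUM (COALESCE handles empty-table NULL)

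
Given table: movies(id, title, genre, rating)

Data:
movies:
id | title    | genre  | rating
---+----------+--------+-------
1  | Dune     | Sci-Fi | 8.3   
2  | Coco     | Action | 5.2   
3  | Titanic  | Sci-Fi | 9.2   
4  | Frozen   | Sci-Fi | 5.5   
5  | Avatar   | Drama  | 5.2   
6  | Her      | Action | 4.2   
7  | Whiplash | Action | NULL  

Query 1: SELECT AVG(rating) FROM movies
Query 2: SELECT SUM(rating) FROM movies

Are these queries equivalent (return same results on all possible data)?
No, not equivalent

Query 1 returns: [(6.266666666666667,)]
Query 2 returns: [(37.6,)]

Reason: AVG vs SUM give different aggregate values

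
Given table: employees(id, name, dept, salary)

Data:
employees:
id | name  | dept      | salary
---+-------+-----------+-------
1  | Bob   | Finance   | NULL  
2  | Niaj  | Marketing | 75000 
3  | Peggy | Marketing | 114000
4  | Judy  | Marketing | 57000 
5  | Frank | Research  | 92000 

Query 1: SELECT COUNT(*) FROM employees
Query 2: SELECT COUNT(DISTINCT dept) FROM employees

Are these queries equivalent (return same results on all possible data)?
No, not equivalent

Query 1 returns: [(5,)]
Query 2 returns: [(3,)]

Reason: COUNT(*) counts rows, COUNT(DISTINCT dept) counts unique depts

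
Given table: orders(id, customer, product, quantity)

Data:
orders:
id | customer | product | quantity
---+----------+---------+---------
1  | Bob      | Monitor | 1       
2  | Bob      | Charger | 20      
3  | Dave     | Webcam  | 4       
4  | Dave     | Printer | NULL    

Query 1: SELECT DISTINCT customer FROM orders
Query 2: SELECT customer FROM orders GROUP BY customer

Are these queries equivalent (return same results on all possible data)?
Yes, equivalent

Both queries return: [('Bob',), ('Dave',)]

Reason: Both get unique customers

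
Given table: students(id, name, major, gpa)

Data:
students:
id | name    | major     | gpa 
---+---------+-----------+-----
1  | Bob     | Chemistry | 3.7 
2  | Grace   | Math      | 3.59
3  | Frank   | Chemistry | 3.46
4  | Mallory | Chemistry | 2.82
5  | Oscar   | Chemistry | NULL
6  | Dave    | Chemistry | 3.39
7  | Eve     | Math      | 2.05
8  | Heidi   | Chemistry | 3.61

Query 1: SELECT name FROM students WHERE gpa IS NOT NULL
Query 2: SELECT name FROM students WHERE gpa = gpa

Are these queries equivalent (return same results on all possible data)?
Yes, equivalent

Both queries return: [('Bob',), ('Dave',), ('Eve',), ('Frank',), ('Grace',), ('Heidi',), ('Mallory',)]

Reason: IS NOT NULL vs self-equality (both exclude NULLs)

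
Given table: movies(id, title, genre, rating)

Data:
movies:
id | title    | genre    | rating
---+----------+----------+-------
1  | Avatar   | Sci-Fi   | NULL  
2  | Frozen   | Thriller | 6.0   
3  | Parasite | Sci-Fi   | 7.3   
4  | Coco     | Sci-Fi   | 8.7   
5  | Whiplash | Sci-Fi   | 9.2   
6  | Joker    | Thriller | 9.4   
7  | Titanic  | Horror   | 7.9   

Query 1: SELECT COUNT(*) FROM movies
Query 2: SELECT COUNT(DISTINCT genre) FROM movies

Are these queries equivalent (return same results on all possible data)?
No, not equivalent

Query 1 returns: [(7,)]
Query 2 returns: [(3,)]

Reason: COUNT(*) counts rows, COUNT(DISTINCT genre) counts unique genres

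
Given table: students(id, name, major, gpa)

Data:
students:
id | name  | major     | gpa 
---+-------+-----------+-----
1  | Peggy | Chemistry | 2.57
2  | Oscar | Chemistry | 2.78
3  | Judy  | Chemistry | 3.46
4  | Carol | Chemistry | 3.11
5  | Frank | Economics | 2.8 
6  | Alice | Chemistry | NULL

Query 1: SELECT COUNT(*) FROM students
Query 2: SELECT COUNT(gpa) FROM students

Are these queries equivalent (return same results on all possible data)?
No, not equivalent

Query 1 returns: [(6,)]
Query 2 returns: [(5,)]

Reason: COUNT(*) includes NULLs, COUNT(column) excludes them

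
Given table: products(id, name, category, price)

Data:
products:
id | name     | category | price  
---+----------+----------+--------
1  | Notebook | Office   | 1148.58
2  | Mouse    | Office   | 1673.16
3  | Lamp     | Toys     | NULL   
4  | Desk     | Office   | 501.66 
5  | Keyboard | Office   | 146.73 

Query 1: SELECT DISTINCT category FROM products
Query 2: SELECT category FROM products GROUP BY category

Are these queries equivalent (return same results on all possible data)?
Yes, equivalent

Both queries return: [('Office',), ('Toys',)]

Reason: Both get unique categorys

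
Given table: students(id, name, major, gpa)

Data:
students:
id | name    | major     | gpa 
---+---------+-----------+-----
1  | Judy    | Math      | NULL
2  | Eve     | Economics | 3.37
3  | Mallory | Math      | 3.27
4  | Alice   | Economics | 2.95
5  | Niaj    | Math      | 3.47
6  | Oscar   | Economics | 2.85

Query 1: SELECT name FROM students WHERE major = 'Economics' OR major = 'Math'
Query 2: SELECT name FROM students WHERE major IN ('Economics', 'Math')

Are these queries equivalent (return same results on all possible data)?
Yes, equivalent

Both queries return: [('Alice',), ('Eve',), ('Judy',), ('Mallory',), ('Niaj',), ('Oscar',)]

Reason: OR vs IN are equivalent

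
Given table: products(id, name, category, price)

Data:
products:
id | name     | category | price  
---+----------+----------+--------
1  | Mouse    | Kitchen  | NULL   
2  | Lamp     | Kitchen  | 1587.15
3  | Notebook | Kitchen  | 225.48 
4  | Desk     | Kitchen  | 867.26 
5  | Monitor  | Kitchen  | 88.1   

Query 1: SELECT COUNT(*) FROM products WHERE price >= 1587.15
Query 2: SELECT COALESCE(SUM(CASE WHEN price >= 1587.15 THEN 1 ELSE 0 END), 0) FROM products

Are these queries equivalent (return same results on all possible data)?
Yes, equivalent

Both queries return: [(1,)]

Reason: COUNT with WHERE vs conditional SUM (COALESCE handles empty-table NULL)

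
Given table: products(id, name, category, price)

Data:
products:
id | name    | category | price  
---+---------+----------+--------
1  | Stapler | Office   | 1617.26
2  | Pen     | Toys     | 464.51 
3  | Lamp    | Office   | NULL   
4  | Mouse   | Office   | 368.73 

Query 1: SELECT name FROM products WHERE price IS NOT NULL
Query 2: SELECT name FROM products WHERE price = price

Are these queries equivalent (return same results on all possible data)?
Yes, equivalent

Both queries return: [('Mouse',), ('Pen',), ('Stapler',)]

Reason: IS NOT NULL vs self-equality (both exclude NULLs)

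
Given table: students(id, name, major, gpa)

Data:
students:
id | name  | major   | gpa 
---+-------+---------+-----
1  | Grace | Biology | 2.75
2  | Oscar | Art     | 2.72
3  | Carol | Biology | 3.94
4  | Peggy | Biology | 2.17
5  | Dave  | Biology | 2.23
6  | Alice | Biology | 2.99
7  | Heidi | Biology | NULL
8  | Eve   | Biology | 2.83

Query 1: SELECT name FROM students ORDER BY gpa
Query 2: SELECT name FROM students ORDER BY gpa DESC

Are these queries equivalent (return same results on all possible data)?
No, not equivalent

Query 1 returns: [('Heidi',), ('Peggy',), ('Dave',), ('Oscar',), ('Grace',), ('Eve',), ('Alice',), ('Carol',)]
Query 2 returns: [('Carol',), ('Alice',), ('Eve',), ('Grace',), ('Oscar',), ('Dave',), ('Peggy',), ('Heidi',)]

Reason: ASC vs DESC gives opposite ordering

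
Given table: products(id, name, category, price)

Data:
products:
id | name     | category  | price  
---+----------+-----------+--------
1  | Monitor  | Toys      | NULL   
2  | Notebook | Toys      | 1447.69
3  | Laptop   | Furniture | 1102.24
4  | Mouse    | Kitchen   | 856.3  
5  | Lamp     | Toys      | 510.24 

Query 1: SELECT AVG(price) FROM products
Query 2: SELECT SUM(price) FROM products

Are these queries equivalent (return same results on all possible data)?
No, not equivalent

Query 1 returns: [(979.1175000000001,)]
Query 2 returns: [(3916.4700000000003,)]

Reason: AVG vs SUM give different aggregate values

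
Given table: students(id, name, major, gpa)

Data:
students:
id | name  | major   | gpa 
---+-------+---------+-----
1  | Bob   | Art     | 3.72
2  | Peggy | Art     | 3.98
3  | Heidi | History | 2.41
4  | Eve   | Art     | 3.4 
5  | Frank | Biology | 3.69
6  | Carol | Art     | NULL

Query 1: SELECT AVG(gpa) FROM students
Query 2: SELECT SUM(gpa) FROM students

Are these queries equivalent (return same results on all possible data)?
No, not equivalent

Query 1 returns: [(3.44,)]
Query 2 returns: [(17.2,)]

Reason: AVG vs SUM give different aggregate values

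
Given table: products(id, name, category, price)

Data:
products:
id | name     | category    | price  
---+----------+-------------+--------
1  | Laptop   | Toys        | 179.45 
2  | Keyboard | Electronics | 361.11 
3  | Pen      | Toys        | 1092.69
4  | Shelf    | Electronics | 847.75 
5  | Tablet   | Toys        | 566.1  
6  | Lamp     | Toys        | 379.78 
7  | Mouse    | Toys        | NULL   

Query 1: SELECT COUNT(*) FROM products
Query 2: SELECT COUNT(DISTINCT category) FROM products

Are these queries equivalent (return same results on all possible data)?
No, not equivalent

Query 1 returns: [(7,)]
Query 2 returns: [(2,)]

Reason: COUNT(*) counts rows, COUNT(DISTINCT category) counts unique categorys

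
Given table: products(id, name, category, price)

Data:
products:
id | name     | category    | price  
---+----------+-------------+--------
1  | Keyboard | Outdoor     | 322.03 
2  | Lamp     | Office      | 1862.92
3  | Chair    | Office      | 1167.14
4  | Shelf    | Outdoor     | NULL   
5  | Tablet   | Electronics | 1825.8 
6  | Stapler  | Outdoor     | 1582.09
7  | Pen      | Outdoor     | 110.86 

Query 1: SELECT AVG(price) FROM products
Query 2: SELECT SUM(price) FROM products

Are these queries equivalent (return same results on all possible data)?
No, not equivalent

Query 1 returns: [(1145.14,)]
Query 2 returns: [(6870.84,)]

Reason: AVG vs SUM give different aggregate values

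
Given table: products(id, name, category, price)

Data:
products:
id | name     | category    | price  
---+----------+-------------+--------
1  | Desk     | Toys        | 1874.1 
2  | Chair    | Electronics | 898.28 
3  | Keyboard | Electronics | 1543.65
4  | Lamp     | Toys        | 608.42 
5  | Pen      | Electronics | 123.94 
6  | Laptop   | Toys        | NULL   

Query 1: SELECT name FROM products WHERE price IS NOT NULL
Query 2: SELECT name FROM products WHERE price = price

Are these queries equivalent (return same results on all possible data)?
Yes, equivalent

Both queries return: [('Chair',), ('Desk',), ('Keyboard',), ('Lamp',), ('Pen',)]

Reason: IS NOT NULL vs self-equality (both exclude NULLs)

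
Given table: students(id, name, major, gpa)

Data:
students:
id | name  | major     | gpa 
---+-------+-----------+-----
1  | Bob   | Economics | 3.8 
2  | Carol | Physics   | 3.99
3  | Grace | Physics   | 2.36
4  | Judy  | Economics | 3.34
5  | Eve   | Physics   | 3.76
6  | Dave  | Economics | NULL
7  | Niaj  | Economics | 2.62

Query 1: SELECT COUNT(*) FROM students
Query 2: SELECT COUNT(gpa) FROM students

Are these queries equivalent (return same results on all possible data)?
No, not equivalent

Query 1 returns: [(7,)]
Query 2 returns: [(6,)]

Reason: COUNT(*) includes NULLs, COUNT(column) excludes them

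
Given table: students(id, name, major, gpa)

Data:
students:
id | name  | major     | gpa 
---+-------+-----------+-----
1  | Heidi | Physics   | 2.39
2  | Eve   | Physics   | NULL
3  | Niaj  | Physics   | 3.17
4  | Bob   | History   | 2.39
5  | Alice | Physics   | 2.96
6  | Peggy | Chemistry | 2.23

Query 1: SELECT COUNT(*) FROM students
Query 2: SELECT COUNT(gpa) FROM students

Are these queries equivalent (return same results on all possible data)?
No, not equivalent

Query 1 returns: [(6,)]
Query 2 returns: [(5,)]

Reason: COUNT(*) includes NULLs, COUNT(column) excludes them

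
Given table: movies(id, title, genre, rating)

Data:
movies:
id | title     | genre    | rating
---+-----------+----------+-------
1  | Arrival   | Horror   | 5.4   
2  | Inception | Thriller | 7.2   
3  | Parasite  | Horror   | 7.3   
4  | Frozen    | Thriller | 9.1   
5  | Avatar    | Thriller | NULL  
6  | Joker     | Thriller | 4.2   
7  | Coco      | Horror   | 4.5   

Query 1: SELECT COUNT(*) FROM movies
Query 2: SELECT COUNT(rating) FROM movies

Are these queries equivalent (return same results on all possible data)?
No, not equivalent

Query 1 returns: [(7,)]
Query 2 returns: [(6,)]

Reason: COUNT(*) includes NULLs, COUNT(column) excludes them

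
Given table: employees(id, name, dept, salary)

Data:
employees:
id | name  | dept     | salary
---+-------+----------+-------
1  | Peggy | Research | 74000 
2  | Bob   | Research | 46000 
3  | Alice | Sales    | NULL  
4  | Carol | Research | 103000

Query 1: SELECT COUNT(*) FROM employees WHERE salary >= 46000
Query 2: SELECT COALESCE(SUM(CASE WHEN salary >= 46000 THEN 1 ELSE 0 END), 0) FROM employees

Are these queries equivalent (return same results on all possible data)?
Yes, equivalent

Both queries return: [(3,)]

Reason: COUNT with WHERE vs conditional SUM (COALESCE handles empty-table NULL)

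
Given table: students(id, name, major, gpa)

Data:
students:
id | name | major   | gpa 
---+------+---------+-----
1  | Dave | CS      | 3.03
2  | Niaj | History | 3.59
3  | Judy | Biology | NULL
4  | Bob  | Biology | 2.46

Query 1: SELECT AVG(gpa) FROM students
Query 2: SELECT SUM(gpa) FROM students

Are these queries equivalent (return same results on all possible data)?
No, not equivalent

Query 1 returns: [(3.026666666666667,)]
Query 2 returns: [(9.08,)]

Reason: AVG vs SUM give different aggregate values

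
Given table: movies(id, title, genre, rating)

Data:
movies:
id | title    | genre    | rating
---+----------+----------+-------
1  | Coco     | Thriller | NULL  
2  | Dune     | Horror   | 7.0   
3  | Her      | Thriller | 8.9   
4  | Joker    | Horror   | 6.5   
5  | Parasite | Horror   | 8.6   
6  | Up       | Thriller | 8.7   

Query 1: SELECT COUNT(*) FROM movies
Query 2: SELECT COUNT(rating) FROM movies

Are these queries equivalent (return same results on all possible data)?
No, not equivalent

Query 1 returns: [(6,)]
Query 2 returns: [(5,)]

Reason: COUNT(*) includes NULLs, COUNT(column) excludes them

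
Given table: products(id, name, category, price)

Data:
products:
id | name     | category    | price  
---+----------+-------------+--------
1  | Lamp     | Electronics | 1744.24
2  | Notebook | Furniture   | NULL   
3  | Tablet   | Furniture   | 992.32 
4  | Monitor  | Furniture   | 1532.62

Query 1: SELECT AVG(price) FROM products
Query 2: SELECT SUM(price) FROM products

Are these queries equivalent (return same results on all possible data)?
No, not equivalent

Query 1 returns: [(1423.0600000000002,)]
Query 2 returns: [(4269.18,)]

Reason: AVG vs SUM give different aggregate values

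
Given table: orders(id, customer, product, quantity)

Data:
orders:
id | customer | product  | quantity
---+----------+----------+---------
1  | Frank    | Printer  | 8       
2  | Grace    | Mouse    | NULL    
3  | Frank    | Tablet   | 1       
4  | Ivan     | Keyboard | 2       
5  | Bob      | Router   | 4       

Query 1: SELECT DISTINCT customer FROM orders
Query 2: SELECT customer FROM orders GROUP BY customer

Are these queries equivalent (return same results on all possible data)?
Yes, equivalent

Both queries return: [('Bob',), ('Frank',), ('Grace',), ('Ivan',)]

Reason: Both get unique customers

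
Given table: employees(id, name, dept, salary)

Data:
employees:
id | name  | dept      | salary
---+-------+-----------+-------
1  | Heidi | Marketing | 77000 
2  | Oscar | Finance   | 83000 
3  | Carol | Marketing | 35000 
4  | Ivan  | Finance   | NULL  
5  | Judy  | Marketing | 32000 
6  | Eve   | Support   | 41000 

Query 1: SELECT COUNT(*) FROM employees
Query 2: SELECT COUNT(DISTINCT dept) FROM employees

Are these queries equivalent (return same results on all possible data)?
No, not equivalent

Query 1 returns: [(6,)]
Query 2 returns: [(3,)]

Reason: COUNT(*) counts rows, COUNT(DISTINCT dept) counts unique depts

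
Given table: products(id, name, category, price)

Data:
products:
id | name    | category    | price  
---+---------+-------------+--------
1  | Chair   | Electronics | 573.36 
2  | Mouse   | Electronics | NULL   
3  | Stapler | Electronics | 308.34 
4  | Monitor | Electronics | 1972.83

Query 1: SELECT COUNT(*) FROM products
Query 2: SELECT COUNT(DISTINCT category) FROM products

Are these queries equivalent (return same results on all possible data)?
No, not equivalent

Query 1 returns: [(4,)]
Query 2 returns: [(1,)]

Reason: COUNT(*) counts rows, COUNT(DISTINCT category) counts unique categorys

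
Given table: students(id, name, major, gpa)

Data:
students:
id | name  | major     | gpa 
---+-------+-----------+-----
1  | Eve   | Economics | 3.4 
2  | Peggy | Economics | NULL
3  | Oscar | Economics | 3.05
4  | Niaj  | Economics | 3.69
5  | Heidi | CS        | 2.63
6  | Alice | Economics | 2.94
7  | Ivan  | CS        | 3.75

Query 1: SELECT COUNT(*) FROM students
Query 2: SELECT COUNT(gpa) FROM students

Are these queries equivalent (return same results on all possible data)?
No, not equivalent

Query 1 returns: [(7,)]
Query 2 returns: [(6,)]

Reason: COUNT(*) includes NULLs, COUNT(column) excludes them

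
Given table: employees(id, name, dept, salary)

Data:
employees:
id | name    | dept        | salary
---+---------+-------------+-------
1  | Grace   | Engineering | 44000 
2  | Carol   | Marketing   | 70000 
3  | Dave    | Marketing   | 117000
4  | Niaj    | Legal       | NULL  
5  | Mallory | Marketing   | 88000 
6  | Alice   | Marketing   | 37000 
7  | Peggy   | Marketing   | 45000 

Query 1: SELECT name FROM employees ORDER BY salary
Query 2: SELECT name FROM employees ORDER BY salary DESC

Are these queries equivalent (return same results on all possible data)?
No, not equivalent

Query 1 returns: [('Niaj',), ('Alice',), ('Grace',), ('Peggy',), ('Carol',), ('Mallory',), ('Dave',)]
Query 2 returns: [('Dave',), ('Mallory',), ('Carol',), ('Peggy',), ('Grace',), ('Alice',), ('Niaj',)]

Reason: ASC vs DESC gives opposite ordering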